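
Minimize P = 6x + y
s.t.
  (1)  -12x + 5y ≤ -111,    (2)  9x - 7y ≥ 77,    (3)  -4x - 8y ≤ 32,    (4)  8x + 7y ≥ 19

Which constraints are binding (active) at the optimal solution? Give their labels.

Corner points and P = 6x + y:
  (392/39, 25/13) → P = 809/13
  (218/31, -165/31) → P = 1143/31
  (94/9, -83/9) → P = 481/9
The feasible region is unbounded (it extends along (7, 9), (2, -1)), but P strictly increases along every unbounded feasible direction, so there is no improving ray and the minimum is attained at a vertex.

The minimum is at (218/31, -165/31). Substituting into each constraint, equality holds for (1) and (4); the remaining constraints have slack.

(1) and (4)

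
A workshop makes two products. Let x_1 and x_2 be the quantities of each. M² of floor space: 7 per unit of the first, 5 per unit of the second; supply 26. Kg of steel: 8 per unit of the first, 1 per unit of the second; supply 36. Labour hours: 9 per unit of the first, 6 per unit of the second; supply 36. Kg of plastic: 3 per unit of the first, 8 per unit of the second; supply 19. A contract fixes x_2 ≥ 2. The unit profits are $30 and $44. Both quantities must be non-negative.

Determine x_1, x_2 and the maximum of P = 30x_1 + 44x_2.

Corner points and P = 30x_1 + 44x_2:
  (0, 19/8) → P = 209/2
  (0, 2) → P = 88
  (1, 2) → P = 118

At the optimal vertex, 3x_1 + 8x_2 = 19 and x_2 = 2.
Solving simultaneously gives x_1 = 1, x_2 = 2.

x_1 = 1, x_2 = 2, maximum P = 118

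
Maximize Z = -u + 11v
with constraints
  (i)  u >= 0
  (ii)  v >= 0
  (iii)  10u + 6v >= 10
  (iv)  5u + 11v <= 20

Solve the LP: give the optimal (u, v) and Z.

Extreme points and Z = -u + 11v:
  (0, 5/3) → Z = 55/3
  (0, 20/11) → Z = 20
  (1, 0) → Z = -1
  (4, 0) → Z = -4

u = 0, v = 20/11, maximum Z = 20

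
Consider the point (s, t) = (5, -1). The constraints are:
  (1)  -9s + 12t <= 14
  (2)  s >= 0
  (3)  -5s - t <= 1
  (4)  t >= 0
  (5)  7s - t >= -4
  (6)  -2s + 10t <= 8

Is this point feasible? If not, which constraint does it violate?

Constraint (4): t = -1, which is not ≥ 0. All other constraints are satisfied.

not feasible — violates (4)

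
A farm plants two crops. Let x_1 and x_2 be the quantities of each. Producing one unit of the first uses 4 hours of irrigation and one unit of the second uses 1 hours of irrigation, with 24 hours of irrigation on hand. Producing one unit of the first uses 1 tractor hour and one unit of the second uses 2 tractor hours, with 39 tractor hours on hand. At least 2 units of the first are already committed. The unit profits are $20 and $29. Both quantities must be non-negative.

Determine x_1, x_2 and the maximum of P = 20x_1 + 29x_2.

Vertices and P = 20x_1 + 29x_2:
  (6, 0) → P = 120
  (2, 0) → P = 40
  (2, 16) → P = 504

The binding constraints are 4x_1 + x_2 = 24 and x_1 = 2.
Solving simultaneously gives x_1 = 2, x_2 = 16.

x_1 = 2, x_2 = 16, maximum P = 504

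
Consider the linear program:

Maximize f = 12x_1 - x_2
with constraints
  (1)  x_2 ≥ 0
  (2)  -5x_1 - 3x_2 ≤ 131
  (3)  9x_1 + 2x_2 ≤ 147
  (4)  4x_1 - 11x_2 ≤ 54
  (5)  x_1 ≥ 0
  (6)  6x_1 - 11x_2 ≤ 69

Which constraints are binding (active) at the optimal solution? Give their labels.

(3) and (6)

Vertices and f = 12x_1 - x_2:
  (0, 0) → f = 0
  (23/2, 0) → f = 138
  (0, 147/2) → f = -147/2
  (585/37, 87/37) → f = 6933/37

The maximum is at (585/37, 87/37). Substituting into each constraint, equality holds for (3) and (6); the remaining constraints have slack.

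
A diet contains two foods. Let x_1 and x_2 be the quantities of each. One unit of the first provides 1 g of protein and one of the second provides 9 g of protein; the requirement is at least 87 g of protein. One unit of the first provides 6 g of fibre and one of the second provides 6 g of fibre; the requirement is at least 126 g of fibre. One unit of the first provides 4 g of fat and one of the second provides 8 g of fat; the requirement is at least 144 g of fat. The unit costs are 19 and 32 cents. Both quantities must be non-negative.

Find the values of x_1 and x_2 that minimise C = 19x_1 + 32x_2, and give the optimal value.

Corner points and C = 19x_1 + 32x_2:
  (0, 21) → C = 672
  (87, 0) → C = 1653
  (150/7, 51/7) → C = 4482/7
  (6, 15) → C = 594
The feasible region is unbounded (it extends along (0, 1), (1, 0)), but C strictly increases along every unbounded feasible direction, so there is no improving ray and the minimum is attained at a vertex.

The binding constraints are 6x_1 + 6x_2 = 126 and 4x_1 + 8x_2 = 144.
Solving simultaneously gives x_1 = 6, x_2 = 15.

x_1 = 6, x_2 = 15, minimum C = 594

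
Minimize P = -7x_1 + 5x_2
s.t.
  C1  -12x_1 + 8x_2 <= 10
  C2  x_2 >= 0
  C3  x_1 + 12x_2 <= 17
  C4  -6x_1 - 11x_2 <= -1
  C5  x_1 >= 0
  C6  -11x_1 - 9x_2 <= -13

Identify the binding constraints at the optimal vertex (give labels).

C2 and C3

Vertices and P = -7x_1 + 5x_2:
  (2/19, 107/76) → P = 479/76
  (1/14, 19/14) → P = 44/7
  (17, 0) → P = -119
  (13/11, 0) → P = -91/11

The minimum is at (17, 0). Substituting into each constraint, equality holds for C2 and C3; the remaining constraints have slack.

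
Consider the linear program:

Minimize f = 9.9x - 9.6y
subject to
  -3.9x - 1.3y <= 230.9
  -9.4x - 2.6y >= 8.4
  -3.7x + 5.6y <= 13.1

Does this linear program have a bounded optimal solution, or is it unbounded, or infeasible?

Vertices and f = 9.9x - 9.6y:
  (283.375, -106885/104) → f = 13178589/1040
  (-131007/2665, -80324/2665) → f = -5258589/26650
  (-4055/3113, 4603/3113) → f = -843333/31130
The feasible region has finitely many vertices and no improving ray; the minimum is -5258589/26650 at (-131007/2665, -80324/2665).

bounded optimum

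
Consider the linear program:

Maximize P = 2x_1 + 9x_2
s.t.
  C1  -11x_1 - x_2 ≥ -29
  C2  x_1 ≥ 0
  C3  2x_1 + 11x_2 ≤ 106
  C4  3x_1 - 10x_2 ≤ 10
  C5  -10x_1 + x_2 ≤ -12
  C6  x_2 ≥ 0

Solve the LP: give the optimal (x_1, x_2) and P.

The binding constraints are -11x_1 - x_2 = -29 and -10x_1 + x_2 = -12.
Solving simultaneously gives x_1 = 41/21, x_2 = 158/21.

x_1 = 41/21, x_2 = 158/21, maximum P = 1504/21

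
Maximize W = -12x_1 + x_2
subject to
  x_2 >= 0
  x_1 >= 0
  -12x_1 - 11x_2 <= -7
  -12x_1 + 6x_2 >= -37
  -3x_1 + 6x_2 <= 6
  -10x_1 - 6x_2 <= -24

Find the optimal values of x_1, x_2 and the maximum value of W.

x_1 = 18/13, x_2 = 22/13, maximum W = -194/13

Feasible corners and W = -12x_1 + x_2:
  (37/12, 0) → W = -37
  (12/5, 0) → W = -144/5
  (43/9, 61/18) → W = -971/18
  (18/13, 22/13) → W = -194/13

The binding constraints are -3x_1 + 6x_2 = 6 and -10x_1 - 6x_2 = -24.
Solving simultaneously gives x_1 = 18/13, x_2 = 22/13.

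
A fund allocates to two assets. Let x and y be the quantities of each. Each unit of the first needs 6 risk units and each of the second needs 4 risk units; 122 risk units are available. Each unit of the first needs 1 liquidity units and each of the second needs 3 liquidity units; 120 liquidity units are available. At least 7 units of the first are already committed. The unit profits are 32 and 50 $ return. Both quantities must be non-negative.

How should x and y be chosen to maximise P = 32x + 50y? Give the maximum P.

Extreme points and P = 32x + 50y:
  (61/3, 0) → P = 1952/3
  (7, 0) → P = 224
  (7, 20) → P = 1224

x = 7, y = 20, maximum P = 1224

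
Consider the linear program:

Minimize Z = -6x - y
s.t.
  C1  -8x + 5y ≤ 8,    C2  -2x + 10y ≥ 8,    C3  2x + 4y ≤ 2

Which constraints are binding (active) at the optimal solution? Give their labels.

Vertices and Z = -6x - y:
  (-4/7, 24/35) → Z = 96/35
  (-11/21, 16/21) → Z = 50/21
  (-3/7, 5/7) → Z = 13/7

The minimum is at (-3/7, 5/7). Substituting into each constraint, equality holds for C2 and C3; the remaining constraints have slack.

C2 and C3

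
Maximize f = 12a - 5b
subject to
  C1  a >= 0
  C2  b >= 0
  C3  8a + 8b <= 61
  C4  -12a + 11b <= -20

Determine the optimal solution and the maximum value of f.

a = 61/8, b = 0, maximum f = 183/2

The binding constraints are b = 0 and 8a + 8b = 61.
Solving simultaneously gives a = 61/8, b = 0.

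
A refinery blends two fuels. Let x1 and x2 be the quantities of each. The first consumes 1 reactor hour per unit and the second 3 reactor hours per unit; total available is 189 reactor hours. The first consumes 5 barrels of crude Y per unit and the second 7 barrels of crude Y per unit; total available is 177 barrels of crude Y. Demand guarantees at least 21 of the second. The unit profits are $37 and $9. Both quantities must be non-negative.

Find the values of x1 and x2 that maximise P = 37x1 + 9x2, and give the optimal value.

x1 = 6, x2 = 21, maximum P = 411

Feasible corners and P = 37x1 + 9x2:
  (0, 177/7) → P = 1593/7
  (0, 21) → P = 189
  (6, 21) → P = 411

The optimum lies where 5x1 + 7x2 = 177 and x2 = 21.
Solving simultaneously gives x1 = 6, x2 = 21.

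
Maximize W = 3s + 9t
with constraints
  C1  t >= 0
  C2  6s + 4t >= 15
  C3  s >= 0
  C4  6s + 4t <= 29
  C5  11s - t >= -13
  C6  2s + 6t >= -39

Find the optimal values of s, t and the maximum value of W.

s = 0, t = 29/4, maximum W = 261/4

Feasible corners and W = 3s + 9t:
  (5/2, 0) → W = 15/2
  (29/6, 0) → W = 29/2
  (0, 15/4) → W = 135/4
  (0, 29/4) → W = 261/4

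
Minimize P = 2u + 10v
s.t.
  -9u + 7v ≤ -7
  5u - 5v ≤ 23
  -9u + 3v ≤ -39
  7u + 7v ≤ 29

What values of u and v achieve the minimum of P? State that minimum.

Corner points and P = 2u + 10v:
  (21/5, -2/5) → P = 22/5
  (153/35, -8/35) → P = 226/35
  (30/7, -1/7) → P = 50/7

The optimum lies where 5u - 5v = 23 and -9u + 3v = -39.
Solving simultaneously gives u = 21/5, v = -2/5.

u = 21/5, v = -2/5, minimum P = 22/5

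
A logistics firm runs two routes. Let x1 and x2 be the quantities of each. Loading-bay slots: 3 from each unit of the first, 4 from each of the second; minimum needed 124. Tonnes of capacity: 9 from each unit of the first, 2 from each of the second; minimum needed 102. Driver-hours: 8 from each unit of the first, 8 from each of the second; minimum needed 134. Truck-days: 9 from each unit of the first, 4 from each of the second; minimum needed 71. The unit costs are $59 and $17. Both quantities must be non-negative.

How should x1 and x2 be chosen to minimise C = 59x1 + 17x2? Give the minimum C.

Feasible corners and C = 59x1 + 17x2:
  (0, 51) → C = 867
  (124/3, 0) → C = 7316/3
  (16/3, 27) → C = 2321/3
The feasible region is unbounded (it extends along (0, 1), (1, 0)), but C strictly increases along every unbounded feasible direction, so there is no improving ray and the minimum is attained at a vertex.

x1 = 16/3, x2 = 27, minimum C = 2321/3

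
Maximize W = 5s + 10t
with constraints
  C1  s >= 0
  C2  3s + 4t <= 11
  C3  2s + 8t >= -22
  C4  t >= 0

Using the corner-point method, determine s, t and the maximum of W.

At the optimal vertex, s = 0 and 3s + 4t = 11.
Solving simultaneously gives s = 0, t = 11/4.

s = 0, t = 11/4, maximum W = 55/2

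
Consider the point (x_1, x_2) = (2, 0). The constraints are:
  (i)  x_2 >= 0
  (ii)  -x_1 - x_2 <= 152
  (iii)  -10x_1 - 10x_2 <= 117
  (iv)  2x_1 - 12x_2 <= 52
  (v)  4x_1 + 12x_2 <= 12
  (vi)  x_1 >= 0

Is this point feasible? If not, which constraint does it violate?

(i): 0 ≥ 0 ✓
(ii): -2 ≤ 152 ✓
(iii): -20 ≤ 117 ✓
(iv): 4 ≤ 52 ✓
(v): 8 ≤ 12 ✓
(vi): 2 ≥ 0 ✓

feasible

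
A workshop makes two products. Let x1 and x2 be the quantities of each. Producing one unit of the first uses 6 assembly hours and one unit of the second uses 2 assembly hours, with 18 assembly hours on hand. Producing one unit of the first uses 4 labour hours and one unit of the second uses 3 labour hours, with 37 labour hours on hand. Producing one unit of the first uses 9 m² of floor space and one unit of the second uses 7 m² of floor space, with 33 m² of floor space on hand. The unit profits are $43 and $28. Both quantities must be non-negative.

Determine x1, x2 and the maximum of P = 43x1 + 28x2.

x1 = 5/2, x2 = 3/2, maximum P = 299/2

Feasible corners and P = 43x1 + 28x2:
  (0, 0) → P = 0
  (0, 33/7) → P = 132
  (3, 0) → P = 129
  (5/2, 3/2) → P = 299/2

The optimum lies where 6x1 + 2x2 = 18 and 9x1 + 7x2 = 33.
Solving simultaneously gives x1 = 5/2, x2 = 3/2.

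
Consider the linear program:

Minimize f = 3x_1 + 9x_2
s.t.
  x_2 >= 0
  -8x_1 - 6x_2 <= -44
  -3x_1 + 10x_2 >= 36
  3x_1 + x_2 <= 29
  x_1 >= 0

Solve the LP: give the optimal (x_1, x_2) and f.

x_1 = 16/7, x_2 = 30/7, minimum f = 318/7

The binding constraints are -8x_1 - 6x_2 = -44 and -3x_1 + 10x_2 = 36.
Solving simultaneously gives x_1 = 16/7, x_2 = 30/7.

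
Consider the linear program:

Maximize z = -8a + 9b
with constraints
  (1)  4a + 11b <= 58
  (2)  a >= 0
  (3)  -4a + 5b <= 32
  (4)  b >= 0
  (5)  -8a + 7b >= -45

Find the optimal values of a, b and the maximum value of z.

a = 0, b = 58/11, maximum z = 522/11

Extreme points and z = -8a + 9b:
  (0, 58/11) → z = 522/11
  (901/116, 71/29) → z = -1163/29
  (0, 0) → z = 0
  (45/8, 0) → z = -45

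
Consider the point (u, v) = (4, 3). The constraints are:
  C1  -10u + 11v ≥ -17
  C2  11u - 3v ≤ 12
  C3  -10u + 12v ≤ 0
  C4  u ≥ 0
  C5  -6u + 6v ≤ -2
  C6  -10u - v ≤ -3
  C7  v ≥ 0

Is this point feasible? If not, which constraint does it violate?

not feasible — violates C2

Constraint C2: 11u - 3v = 35, which is not ≤ 12. All other constraints are satisfied.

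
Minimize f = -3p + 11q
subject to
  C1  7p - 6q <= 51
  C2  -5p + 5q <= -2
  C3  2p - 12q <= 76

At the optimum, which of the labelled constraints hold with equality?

C1 and C3

Corner points and f = -3p + 11q:
  (243/5, 241/5) → f = 1922/5
  (13/6, -215/36) → f = -2599/36
  (-178/25, -188/25) → f = -1534/25

The minimum is at (13/6, -215/36). Substituting into each constraint, equality holds for C1 and C3; the remaining constraints have slack.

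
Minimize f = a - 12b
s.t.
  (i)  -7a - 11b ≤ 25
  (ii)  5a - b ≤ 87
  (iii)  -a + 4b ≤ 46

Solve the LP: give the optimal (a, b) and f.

Corner points and f = a - 12b:
  (466/31, -367/31) → f = 4870/31
  (-202/13, 99/13) → f = -1390/13
  (394/19, 317/19) → f = -3410/19

a = 394/19, b = 317/19, minimum f = -3410/19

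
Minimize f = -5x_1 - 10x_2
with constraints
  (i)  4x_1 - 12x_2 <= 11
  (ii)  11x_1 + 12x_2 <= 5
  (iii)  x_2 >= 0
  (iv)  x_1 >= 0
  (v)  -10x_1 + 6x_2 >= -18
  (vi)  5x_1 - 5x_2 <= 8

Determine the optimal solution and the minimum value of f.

Extreme points and f = -5x_1 - 10x_2:
  (5/11, 0) → f = -25/11
  (0, 5/12) → f = -25/6
  (0, 0) → f = 0

x_1 = 0, x_2 = 5/12, minimum f = -25/6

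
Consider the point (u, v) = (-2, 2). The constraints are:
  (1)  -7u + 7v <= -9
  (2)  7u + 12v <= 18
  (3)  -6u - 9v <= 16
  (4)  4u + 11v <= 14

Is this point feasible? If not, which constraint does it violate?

not feasible — violates (1)

Constraint (1): -7u + 7v = 28, which is not ≤ -9. All other constraints are satisfied.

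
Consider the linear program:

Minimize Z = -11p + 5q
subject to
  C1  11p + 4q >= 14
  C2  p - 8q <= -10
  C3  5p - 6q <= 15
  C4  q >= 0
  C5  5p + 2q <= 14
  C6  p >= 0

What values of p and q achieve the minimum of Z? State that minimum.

p = 46/21, q = 32/21, minimum Z = -346/21

Extreme points and Z = -11p + 5q:
  (18/23, 31/23) → Z = -43/23
  (0, 7/2) → Z = 35/2
  (46/21, 32/21) → Z = -346/21
  (0, 7) → Z = 35

At the optimal vertex, p - 8q = -10 and 5p + 2q = 14.
Solving simultaneously gives p = 46/21, q = 32/21.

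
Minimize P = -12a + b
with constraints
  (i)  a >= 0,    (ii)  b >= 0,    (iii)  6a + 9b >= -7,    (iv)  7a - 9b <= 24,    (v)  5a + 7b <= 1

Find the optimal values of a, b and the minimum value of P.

a = 1/5, b = 0, minimum P = -12/5

Extreme points and P = -12a + b:
  (0, 0) → P = 0
  (0, 1/7) → P = 1/7
  (1/5, 0) → P = -12/5

The binding constraints are b = 0 and 5a + 7b = 1.
Solving simultaneously gives a = 1/5, b = 0.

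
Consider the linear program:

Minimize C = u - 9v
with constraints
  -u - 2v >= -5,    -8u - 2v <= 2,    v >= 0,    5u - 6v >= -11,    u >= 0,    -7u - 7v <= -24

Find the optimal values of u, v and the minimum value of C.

u = 13/7, v = 11/7, minimum C = -86/7

Corner points and C = u - 9v:
  (5, 0) → C = 5
  (13/7, 11/7) → C = -86/7
  (24/7, 0) → C = 24/7

The optimum lies where -u - 2v = -5 and -7u - 7v = -24.
Solving simultaneously gives u = 13/7, v = 11/7.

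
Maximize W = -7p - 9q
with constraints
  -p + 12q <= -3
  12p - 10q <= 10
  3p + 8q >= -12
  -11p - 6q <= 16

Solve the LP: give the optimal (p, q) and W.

p = -4/5, q = -6/5, maximum W = 82/5

Corner points and W = -7p - 9q:
  (45/67, -13/67) → W = -198/67
  (-29/23, -49/138) → W = 553/46
  (-20/63, -29/21) → W = 923/63
  (-4/5, -6/5) → W = 82/5

The optimum lies where 3p + 8q = -12 and -11p - 6q = 16.
Solving simultaneously gives p = -4/5, q = -6/5.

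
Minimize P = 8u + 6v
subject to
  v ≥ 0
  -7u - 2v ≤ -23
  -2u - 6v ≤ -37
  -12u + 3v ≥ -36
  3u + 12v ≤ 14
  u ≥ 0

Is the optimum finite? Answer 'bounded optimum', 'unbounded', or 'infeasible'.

The boundaries -7u - 2v = -23 and -2u - 6v = -37 meet at (32/19, 213/38), but that point violates 3u + 12v ≤ 14. Every candidate vertex is excluded by some other constraint, so the feasible region is empty.

infeasible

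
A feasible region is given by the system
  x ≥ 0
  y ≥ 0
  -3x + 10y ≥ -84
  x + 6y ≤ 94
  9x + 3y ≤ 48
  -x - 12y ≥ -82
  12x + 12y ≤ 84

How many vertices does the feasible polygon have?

Intersecting each pair of boundary lines and keeping only the points that satisfy every inequality leaves:
  (0, 0)
  (0, 41/6)
  (16/3, 0)
  (9/2, 5/2)
  (2/11, 75/11)

5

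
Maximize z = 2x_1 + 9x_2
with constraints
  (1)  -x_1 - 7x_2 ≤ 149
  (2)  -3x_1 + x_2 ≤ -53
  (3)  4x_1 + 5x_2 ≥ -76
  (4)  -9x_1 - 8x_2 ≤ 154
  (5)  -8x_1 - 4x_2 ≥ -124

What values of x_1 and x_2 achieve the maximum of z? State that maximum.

x_1 = 84/5, x_2 = -13/5, maximum z = 51/5

Feasible corners and z = 2x_1 + 9x_2:
  (111/11, -250/11) → z = -2028/11
  (366/13, -329/13) → z = -2229/13
  (84/5, -13/5) → z = 51/5

The binding constraints are -3x_1 + x_2 = -53 and -8x_1 - 4x_2 = -124.
Solving simultaneously gives x_1 = 84/5, x_2 = -13/5.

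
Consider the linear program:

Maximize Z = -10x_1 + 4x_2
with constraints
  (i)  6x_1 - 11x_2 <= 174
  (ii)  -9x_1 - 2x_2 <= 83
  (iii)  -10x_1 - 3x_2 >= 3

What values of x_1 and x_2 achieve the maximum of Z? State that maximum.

x_1 = -243/7, x_2 = 803/7, maximum Z = 806

Extreme points and Z = -10x_1 + 4x_2:
  (-565/111, -688/37) → Z = -2606/111
  (489/128, -879/64) → Z = -5961/64
  (-243/7, 803/7) → Z = 806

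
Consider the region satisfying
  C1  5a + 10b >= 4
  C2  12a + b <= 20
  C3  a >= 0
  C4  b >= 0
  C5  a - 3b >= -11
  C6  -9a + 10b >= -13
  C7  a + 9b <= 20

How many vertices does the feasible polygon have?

The feasible vertices (each the meet of two boundaries and inside every other half-plane) are:
  (0, 2/5)
  (4/5, 0)
  (71/43, 8/43)
  (160/107, 220/107)
  (0, 20/9)
  (13/9, 0)

6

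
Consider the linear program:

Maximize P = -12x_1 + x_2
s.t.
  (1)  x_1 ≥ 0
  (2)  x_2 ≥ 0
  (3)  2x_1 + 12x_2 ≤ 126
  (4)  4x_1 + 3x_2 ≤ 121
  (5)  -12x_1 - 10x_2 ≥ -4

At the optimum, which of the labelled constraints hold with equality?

Vertices and P = -12x_1 + x_2:
  (0, 0) → P = 0
  (0, 2/5) → P = 2/5
  (1/3, 0) → P = -4

The maximum is at (0, 2/5). Substituting into each constraint, equality holds for (1) and (5); the remaining constraints have slack.

(1) and (5)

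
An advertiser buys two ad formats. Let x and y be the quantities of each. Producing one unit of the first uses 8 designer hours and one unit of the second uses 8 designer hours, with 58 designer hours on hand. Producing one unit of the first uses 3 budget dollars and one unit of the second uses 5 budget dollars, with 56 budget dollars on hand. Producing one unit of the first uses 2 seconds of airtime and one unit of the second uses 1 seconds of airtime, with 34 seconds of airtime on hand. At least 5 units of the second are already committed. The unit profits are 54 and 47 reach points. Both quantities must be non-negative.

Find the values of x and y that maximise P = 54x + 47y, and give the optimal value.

x = 9/4, y = 5, maximum P = 713/2

Corner points and P = 54x + 47y:
  (0, 29/4) → P = 1363/4
  (0, 5) → P = 235
  (9/4, 5) → P = 713/2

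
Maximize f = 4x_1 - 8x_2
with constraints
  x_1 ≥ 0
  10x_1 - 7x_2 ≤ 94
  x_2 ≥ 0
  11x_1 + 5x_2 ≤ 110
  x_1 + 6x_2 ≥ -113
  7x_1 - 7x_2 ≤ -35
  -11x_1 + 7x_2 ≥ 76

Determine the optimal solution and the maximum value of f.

Corner points and f = 4x_1 - 8x_2:
  (0, 22) → f = -176
  (0, 76/7) → f = -608/7
  (65/22, 31/2) → f = -1234/11

The binding constraints are x_1 = 0 and -11x_1 + 7x_2 = 76.
Solving simultaneously gives x_1 = 0, x_2 = 76/7.

x_1 = 0, x_2 = 76/7, maximum f = -608/7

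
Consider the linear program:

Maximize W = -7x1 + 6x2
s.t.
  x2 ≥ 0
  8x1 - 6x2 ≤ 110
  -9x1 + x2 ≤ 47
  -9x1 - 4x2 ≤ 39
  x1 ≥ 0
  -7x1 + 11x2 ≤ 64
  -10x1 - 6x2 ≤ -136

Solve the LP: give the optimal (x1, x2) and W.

x1 = 139/19, x2 = 199/19, maximum W = 221/19

Vertices and W = -7x1 + 6x2:
  (55/4, 0) → W = -385/4
  (68/5, 0) → W = -476/5
  (797/23, 641/23) → W = -1733/23
  (139/19, 199/19) → W = 221/19

The binding constraints are -7x1 + 11x2 = 64 and -10x1 - 6x2 = -136.
Solving simultaneously gives x1 = 139/19, x2 = 199/19.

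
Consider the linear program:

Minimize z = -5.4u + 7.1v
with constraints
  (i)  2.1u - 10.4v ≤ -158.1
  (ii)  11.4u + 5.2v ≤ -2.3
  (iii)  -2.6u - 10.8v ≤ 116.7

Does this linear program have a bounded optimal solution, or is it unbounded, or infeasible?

Vertices and z = -5.4u + 7.1v:
  (-1627/249, 4609/332) → z = 444383/3320
  (-6639/113, 1509/452) → z = 1541163/4520
The feasible region has finitely many vertices and no improving ray; the minimum is 444383/3320 at (-1627/249, 4609/332).

bounded optimum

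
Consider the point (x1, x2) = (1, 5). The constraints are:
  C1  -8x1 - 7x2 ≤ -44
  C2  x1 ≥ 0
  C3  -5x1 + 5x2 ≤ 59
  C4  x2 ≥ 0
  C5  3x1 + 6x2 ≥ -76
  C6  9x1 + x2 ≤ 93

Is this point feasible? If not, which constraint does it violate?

Constraint C1: -8x1 - 7x2 = -43, which is not ≤ -44. All other constraints are satisfied.

not feasible — violates C1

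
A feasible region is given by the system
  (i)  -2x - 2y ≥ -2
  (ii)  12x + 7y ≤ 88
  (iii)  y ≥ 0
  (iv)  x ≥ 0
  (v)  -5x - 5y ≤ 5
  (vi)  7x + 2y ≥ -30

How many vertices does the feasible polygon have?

Pairwise boundary intersections that survive every other constraint:
  (1, 0)
  (0, 1)
  (0, 0)

3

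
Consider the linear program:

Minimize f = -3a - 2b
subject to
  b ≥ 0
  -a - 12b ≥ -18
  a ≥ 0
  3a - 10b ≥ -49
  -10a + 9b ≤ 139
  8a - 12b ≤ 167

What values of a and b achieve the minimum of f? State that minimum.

Extreme points and f = -3a - 2b:
  (18, 0) → f = -54
  (0, 0) → f = 0
  (0, 3/2) → f = -3

At the optimal vertex, b = 0 and -a - 12b = -18.
Solving simultaneously gives a = 18, b = 0.

a = 18, b = 0, minimum f = -54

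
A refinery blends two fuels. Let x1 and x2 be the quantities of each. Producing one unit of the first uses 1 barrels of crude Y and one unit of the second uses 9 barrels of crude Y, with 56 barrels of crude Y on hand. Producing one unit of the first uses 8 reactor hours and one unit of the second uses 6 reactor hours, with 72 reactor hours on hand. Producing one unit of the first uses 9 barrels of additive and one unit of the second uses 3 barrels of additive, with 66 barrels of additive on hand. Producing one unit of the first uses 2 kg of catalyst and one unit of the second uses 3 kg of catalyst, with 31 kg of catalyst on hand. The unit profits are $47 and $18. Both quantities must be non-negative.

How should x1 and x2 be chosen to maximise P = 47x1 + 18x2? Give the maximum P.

x1 = 6, x2 = 4, maximum P = 354

Corner points and P = 47x1 + 18x2:
  (0, 0) → P = 0
  (0, 56/9) → P = 112
  (22/3, 0) → P = 1034/3
  (52/11, 188/33) → P = 3572/11
  (6, 4) → P = 354

At the optimal vertex, 8x1 + 6x2 = 72 and 9x1 + 3x2 = 66.
Solving simultaneously gives x1 = 6, x2 = 4.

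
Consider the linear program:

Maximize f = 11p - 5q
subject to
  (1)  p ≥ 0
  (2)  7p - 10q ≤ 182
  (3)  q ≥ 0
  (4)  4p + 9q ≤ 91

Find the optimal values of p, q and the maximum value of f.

p = 91/4, q = 0, maximum f = 1001/4

Extreme points and f = 11p - 5q:
  (0, 0) → f = 0
  (0, 91/9) → f = -455/9
  (91/4, 0) → f = 1001/4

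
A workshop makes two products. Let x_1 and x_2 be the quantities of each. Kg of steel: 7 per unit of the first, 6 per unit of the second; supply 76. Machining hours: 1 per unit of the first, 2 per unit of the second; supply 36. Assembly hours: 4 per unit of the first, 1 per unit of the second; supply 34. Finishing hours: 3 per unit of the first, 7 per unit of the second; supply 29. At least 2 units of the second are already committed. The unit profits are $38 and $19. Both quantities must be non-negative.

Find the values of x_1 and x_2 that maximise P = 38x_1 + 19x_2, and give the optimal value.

x_1 = 5, x_2 = 2, maximum P = 228

Feasible corners and P = 38x_1 + 19x_2:
  (0, 29/7) → P = 551/7
  (0, 2) → P = 38
  (5, 2) → P = 228

The binding constraints are 3x_1 + 7x_2 = 29 and x_2 = 2.
Solving simultaneously gives x_1 = 5, x_2 = 2.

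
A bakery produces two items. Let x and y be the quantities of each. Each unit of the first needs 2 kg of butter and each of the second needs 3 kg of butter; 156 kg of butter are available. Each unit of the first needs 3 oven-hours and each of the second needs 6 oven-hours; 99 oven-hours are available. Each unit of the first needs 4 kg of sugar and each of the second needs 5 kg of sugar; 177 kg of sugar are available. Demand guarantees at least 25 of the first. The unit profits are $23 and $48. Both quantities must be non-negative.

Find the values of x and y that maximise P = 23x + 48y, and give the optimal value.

Vertices and P = 23x + 48y:
  (33, 0) → P = 759
  (25, 0) → P = 575
  (25, 4) → P = 767

The optimum lies where 3x + 6y = 99 and x = 25.
Solving simultaneously gives x = 25, y = 4.

x = 25, y = 4, maximum P = 767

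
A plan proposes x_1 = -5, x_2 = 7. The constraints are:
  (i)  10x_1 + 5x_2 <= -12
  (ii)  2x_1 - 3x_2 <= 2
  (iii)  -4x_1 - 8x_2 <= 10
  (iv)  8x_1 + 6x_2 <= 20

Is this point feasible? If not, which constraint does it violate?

feasible

(i): -15 ≤ -12 ✓
(ii): -31 ≤ 2 ✓
(iii): -36 ≤ 10 ✓
(iv): 2 ≤ 20 ✓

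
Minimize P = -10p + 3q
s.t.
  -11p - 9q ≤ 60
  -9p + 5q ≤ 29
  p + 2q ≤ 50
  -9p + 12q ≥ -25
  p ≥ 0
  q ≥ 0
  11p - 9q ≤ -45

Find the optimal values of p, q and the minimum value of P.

p = 360/31, q = 595/31, minimum P = -1815/31

Feasible corners and P = -10p + 3q:
  (192/23, 479/23) → P = -21
  (0, 29/5) → P = 87/5
  (360/31, 595/31) → P = -1815/31
  (0, 5) → P = 15

The optimum lies where p + 2q = 50 and 11p - 9q = -45.
Solving simultaneously gives p = 360/31, q = 595/31.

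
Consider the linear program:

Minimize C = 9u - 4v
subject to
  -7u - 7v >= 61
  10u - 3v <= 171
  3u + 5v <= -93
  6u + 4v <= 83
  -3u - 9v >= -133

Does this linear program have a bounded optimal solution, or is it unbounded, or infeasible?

unbounded

From the feasible point (576/59, -1443/59), moving in the direction (-9, 3) keeps every constraint satisfied while C decreases without bound.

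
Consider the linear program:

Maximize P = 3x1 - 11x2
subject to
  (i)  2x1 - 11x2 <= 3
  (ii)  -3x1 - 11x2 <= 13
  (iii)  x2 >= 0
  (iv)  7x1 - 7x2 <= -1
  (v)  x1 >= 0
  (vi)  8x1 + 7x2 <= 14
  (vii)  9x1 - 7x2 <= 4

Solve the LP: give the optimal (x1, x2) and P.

x1 = 0, x2 = 1/7, maximum P = -11/7

Corner points and P = 3x1 - 11x2:
  (0, 1/7) → P = -11/7
  (13/15, 106/105) → P = -893/105
  (0, 2) → P = -22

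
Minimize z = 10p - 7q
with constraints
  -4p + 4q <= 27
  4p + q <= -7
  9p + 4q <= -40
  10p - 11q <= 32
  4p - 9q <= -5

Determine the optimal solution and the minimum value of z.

The binding constraints are -4p + 4q = 27 and 4p - 9q = -5.
Solving simultaneously gives p = -223/20, q = -22/5.

p = -223/20, q = -22/5, minimum z = -807/10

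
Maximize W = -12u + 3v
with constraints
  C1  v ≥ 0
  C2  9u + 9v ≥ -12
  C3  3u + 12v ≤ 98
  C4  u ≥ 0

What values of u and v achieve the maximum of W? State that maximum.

Extreme points and W = -12u + 3v:
  (98/3, 0) → W = -392
  (0, 0) → W = 0
  (0, 49/6) → W = 49/2

The binding constraints are 3u + 12v = 98 and u = 0.
Solving simultaneously gives u = 0, v = 49/6.

u = 0, v = 49/6, maximum W = 49/2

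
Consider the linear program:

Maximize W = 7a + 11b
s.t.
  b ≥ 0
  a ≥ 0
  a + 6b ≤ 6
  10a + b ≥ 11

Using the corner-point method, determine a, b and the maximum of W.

a = 6, b = 0, maximum W = 42

Vertices and W = 7a + 11b:
  (6, 0) → W = 42
  (11/10, 0) → W = 77/10
  (60/59, 49/59) → W = 959/59

The optimum lies where b = 0 and a + 6b = 6.
Solving simultaneously gives a = 6, b = 0.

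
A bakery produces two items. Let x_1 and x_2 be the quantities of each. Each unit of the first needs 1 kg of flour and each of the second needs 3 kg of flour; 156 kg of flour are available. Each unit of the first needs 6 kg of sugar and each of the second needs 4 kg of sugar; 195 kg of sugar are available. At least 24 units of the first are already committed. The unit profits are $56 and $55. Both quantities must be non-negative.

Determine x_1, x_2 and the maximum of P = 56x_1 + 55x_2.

The optimum lies where 6x_1 + 4x_2 = 195 and x_1 = 24.
Solving simultaneously gives x_1 = 24, x_2 = 51/4.

x_1 = 24, x_2 = 51/4, maximum P = 8181/4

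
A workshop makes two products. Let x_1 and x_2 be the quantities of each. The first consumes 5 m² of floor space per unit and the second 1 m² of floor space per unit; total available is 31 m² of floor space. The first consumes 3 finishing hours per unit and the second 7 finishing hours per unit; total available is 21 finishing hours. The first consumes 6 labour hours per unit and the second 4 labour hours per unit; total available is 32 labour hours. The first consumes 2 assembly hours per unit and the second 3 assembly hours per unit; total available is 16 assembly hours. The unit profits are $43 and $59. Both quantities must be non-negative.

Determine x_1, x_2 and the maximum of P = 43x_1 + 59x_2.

x_1 = 14/3, x_2 = 1, maximum P = 779/3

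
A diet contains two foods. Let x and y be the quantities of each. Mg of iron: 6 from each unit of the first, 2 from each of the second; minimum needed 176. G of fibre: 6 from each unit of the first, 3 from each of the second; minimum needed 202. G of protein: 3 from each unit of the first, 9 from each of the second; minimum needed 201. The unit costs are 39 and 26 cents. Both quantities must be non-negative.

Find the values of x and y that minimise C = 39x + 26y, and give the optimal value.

x = 27, y = 40/3, minimum C = 4199/3

Extreme points and C = 39x + 26y:
  (0, 88) → C = 2288
  (67, 0) → C = 2613
  (62/3, 26) → C = 1482
  (27, 40/3) → C = 4199/3
The feasible region is unbounded (it extends along (0, 1), (1, 0)), but C strictly increases along every unbounded feasible direction, so there is no improving ray and the minimum is attained at a vertex.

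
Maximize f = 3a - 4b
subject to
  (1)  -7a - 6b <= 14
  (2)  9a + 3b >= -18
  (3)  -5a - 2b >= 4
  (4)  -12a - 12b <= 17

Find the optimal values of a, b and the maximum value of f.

Feasible corners and f = 3a - 4b:
  (-8, 18) → f = -96
  (-55/24, 7/8) → f = -83/8
  (-7/18, -37/36) → f = 53/18

a = -7/18, b = -37/36, maximum f = 53/18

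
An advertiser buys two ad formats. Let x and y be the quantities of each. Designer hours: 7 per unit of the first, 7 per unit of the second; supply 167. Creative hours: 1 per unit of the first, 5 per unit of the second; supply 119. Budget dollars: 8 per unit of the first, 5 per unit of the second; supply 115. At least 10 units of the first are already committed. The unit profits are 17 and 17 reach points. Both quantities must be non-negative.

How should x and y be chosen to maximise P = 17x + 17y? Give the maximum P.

x = 10, y = 7, maximum P = 289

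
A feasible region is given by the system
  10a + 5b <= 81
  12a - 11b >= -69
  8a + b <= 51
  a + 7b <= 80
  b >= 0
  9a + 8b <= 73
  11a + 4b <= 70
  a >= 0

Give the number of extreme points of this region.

The feasible vertices (each the meet of two boundaries and inside every other half-plane) are:
  (251/195, 499/65)
  (0, 69/11)
  (70/11, 0)
  (0, 0)
  (67/13, 173/52)

5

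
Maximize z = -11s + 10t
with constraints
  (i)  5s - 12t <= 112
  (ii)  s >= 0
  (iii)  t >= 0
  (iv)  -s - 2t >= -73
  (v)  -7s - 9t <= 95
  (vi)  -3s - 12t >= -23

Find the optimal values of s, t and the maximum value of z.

s = 0, t = 23/12, maximum z = 115/6

Extreme points and z = -11s + 10t:
  (0, 0) → z = 0
  (0, 23/12) → z = 115/6
  (23/3, 0) → z = -253/3

At the optimal vertex, s = 0 and -3s - 12t = -23.
Solving simultaneously gives s = 0, t = 23/12.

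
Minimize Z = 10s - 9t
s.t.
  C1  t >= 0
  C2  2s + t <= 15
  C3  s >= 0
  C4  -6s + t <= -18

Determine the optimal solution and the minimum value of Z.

Extreme points and Z = 10s - 9t:
  (15/2, 0) → Z = 75
  (3, 0) → Z = 30
  (33/8, 27/4) → Z = -39/2

s = 33/8, t = 27/4, minimum Z = -39/2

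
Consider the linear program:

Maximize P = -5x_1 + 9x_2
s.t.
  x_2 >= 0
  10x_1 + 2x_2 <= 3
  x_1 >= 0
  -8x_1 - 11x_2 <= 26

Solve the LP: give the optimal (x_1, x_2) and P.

Extreme points and P = -5x_1 + 9x_2:
  (3/10, 0) → P = -3/2
  (0, 0) → P = 0
  (0, 3/2) → P = 27/2

At the optimal vertex, 10x_1 + 2x_2 = 3 and x_1 = 0.
Solving simultaneously gives x_1 = 0, x_2 = 3/2.

x_1 = 0, x_2 = 3/2, maximum P = 27/2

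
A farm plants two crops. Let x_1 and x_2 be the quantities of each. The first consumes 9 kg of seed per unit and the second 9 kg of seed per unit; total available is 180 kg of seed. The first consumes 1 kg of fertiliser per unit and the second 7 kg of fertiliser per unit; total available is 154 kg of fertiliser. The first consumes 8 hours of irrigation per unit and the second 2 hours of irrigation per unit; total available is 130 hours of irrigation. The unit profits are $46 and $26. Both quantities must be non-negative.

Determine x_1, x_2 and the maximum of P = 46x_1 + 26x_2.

x_1 = 15, x_2 = 5, maximum P = 820

Vertices and P = 46x_1 + 26x_2:
  (0, 0) → P = 0
  (0, 20) → P = 520
  (65/4, 0) → P = 1495/2
  (15, 5) → P = 820

At the optimal vertex, 9x_1 + 9x_2 = 180 and 8x_1 + 2x_2 = 130.
Solving simultaneously gives x_1 = 15, x_2 = 5.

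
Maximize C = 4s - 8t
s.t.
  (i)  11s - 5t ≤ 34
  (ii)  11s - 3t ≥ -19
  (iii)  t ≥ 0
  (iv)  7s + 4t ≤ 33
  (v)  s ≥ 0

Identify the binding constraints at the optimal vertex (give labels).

(i) and (iii)

Extreme points and C = 4s - 8t:
  (34/11, 0) → C = 136/11
  (301/79, 125/79) → C = 204/79
  (23/65, 496/65) → C = -3876/65
  (0, 19/3) → C = -152/3
  (0, 0) → C = 0

The maximum is at (34/11, 0). Substituting into each constraint, equality holds for (i) and (iii); the remaining constraints have slack.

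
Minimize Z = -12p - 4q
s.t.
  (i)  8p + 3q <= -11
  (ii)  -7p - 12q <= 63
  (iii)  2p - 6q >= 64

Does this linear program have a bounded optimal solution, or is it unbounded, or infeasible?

The boundaries 8p + 3q = -11 and -7p - 12q = 63 meet at (19/25, -427/75), but that point violates 2p - 6q ≥ 64. Every candidate vertex is excluded by some other constraint, so the feasible region is empty.

infeasible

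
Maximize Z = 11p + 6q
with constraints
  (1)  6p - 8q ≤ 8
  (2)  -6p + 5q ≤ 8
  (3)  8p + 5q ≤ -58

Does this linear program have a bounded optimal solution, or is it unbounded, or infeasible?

bounded optimum

Corner points and Z = 11p + 6q:
  (-52/9, -16/3) → Z = -860/9
  (-212/47, -206/47) → Z = -3568/47
  (-33/7, -142/35) → Z = -381/5
The feasible region has finitely many vertices and no improving ray; the maximum is -3568/47 at (-212/47, -206/47).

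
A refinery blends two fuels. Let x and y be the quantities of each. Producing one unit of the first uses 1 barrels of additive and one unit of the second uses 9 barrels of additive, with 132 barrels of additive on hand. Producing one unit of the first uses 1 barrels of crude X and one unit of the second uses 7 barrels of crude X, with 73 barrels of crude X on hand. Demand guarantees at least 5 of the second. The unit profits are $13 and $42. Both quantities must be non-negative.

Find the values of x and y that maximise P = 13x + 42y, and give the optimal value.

Corner points and P = 13x + 42y:
  (0, 73/7) → P = 438
  (0, 5) → P = 210
  (38, 5) → P = 704

The binding constraints are x + 7y = 73 and y = 5.
Solving simultaneously gives x = 38, y = 5.

x = 38, y = 5, maximum P = 704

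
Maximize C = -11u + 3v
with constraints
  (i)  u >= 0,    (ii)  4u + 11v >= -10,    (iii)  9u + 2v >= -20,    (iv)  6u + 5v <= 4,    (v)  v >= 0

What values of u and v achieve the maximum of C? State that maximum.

Feasible corners and C = -11u + 3v:
  (0, 4/5) → C = 12/5
  (0, 0) → C = 0
  (2/3, 0) → C = -22/3

u = 0, v = 4/5, maximum C = 12/5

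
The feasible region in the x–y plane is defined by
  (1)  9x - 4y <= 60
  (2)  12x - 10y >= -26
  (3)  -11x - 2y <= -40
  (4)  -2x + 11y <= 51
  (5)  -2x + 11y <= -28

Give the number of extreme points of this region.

3

Intersecting each pair of boundary lines and keeping only the points that satisfy every inequality leaves:
  (140/31, -150/31)
  (548/91, -132/91)
  (496/125, -228/125)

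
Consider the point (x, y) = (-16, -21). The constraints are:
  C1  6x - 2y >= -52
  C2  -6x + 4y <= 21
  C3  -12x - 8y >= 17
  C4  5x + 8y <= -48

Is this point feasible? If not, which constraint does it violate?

Constraint C1: 6x - 2y = -54, which is not ≥ -52. All other constraints are satisfied.

not feasible — violates C1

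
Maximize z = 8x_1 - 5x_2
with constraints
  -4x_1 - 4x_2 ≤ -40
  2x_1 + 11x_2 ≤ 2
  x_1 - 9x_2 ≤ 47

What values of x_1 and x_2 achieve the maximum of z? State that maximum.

x_1 = 535/29, x_2 = -92/29, maximum z = 4740/29

Vertices and z = 8x_1 - 5x_2:
  (12, -2) → z = 106
  (137/10, -37/10) → z = 1281/10
  (535/29, -92/29) → z = 4740/29

At the optimal vertex, 2x_1 + 11x_2 = 2 and x_1 - 9x_2 = 47.
Solving simultaneously gives x_1 = 535/29, x_2 = -92/29.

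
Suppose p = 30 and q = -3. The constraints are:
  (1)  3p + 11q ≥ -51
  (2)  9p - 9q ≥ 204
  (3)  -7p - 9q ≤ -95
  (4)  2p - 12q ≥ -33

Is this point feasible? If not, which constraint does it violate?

feasible

(1): 57 ≥ -51 ✓
(2): 297 ≥ 204 ✓
(3): -183 ≤ -95 ✓
(4): 96 ≥ -33 ✓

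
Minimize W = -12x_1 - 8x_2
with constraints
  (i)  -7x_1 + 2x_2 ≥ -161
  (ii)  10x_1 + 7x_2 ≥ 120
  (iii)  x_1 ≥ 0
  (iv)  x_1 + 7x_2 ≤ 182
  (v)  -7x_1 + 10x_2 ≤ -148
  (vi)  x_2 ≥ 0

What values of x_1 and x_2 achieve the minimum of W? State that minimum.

The binding constraints are -7x_1 + 2x_2 = -161 and -7x_1 + 10x_2 = -148.
Solving simultaneously gives x_1 = 657/28, x_2 = 13/8.

x_1 = 657/28, x_2 = 13/8, minimum W = -2062/7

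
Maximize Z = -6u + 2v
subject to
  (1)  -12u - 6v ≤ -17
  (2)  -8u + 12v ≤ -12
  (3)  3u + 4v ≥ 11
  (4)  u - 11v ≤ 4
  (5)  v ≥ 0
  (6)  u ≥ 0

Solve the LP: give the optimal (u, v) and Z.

u = 45/17, v = 13/17, maximum Z = -244/17

The feasible region is unbounded (it extends along (11, 1), (3, 2)), but Z strictly decreases along every unbounded feasible direction, so there is no improving ray and the maximum is attained at a vertex.

At the optimal vertex, -8u + 12v = -12 and 3u + 4v = 11.
Solving simultaneously gives u = 45/17, v = 13/17.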